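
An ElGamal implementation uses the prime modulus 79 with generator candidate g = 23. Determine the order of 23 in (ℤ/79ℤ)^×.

3

ord(23) | φ(79) = 79 − 1 = 78 = 2 · 3 · 13.
Divisors of 78: 1, 2, 3, 6, 13, 26, 39, 78.
Test each divisor d:
23^1 ≡ 23
23^2 ≡ 55
23^3 ≡ 1
The smallest such exponent is 3, so the order of 23 is 3.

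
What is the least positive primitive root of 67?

2

φ(67) = 67 − 1 = 66 = 2 · 3 · 11.
Test candidates g = 2, 3, … against the prime factors q ∈ {2, 3, 11} of φ(67): g is a generator iff g^(66/q) ≢ 1 for every such q.
g = 2: 2^33 ≡ 66; 2^22 ≡ 37; 2^6 ≡ 64 — none is 1, so 2 is a primitive root.
So 2 is the smallest generator of (Z/67Z)^×.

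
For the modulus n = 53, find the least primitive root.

2

φ(53) = 53 − 1 = 52 = 2^2 · 13.
g is a primitive root iff g^(52/q) ≢ 1 (mod 53) for each prime q ∈ {2, 13}.
g = 2: 2^26 ≡ 52; 2^4 ≡ 16 — none is 1, so 2 is a primitive root.
The smallest primitive root modulo 53 is 2.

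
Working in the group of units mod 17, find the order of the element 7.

16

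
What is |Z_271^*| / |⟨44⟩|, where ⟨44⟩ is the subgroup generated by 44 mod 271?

6

Since 44 ∈ (Z/271Z)^×, its order divides φ(271) = 271 − 1 = 270 = 2 · 3^3 · 5.
Divisors of 270: 1, 2, 3, 5, 6, 9, 10, 15, 18, 27, 30, 45, 54, 90, 135, 270.
Test each divisor d:
44^1 ≡ 44
44^2 ≡ 39
44^3 ≡ 90
44^5 ≡ 258
44^6 ≡ 241
44^9 ≡ 10
44^10 ≡ 169
44^15 ≡ 242
44^18 ≡ 100
44^27 ≡ 187
44^30 ≡ 28
44^45 ≡ 1
So ord_271(44) = 45, hence |⟨44⟩| = 45.
[(Z/271Z)^× : ⟨44⟩] = 270/45 = 6.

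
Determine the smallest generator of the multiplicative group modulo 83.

2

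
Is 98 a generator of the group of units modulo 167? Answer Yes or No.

No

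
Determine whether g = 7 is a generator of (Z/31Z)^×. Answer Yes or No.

No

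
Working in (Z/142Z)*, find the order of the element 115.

70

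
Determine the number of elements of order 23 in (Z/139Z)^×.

22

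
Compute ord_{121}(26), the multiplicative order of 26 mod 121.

55

The order of 26 must divide φ(121) = φ(11^2) = 11·(11−1) = 110 = 2 · 5 · 11.
Divisors of 110: 1, 2, 5, 10, 11, 22, 55, 110.
Check 26^d mod 121 for each divisor in increasing order:
26^1 ≡ 26
26^2 ≡ 71
26^5 ≡ 23
26^10 ≡ 45
26^11 ≡ 81
26^22 ≡ 27
26^55 ≡ 1
The smallest such exponent is 55, so the order of 26 is 55.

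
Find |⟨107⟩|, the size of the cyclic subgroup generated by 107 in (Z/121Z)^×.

110

By Lagrange's theorem, ord_121(107) divides φ(121) = φ(11^2) = 11·(11−1) = 110 = 2 · 5 · 11.
Divisors of 110: 1, 2, 5, 10, 11, 22, 55, 110.
Check 107^d mod 121 for each divisor in increasing order:
107^1 ≡ 107
107^2 ≡ 75
107^5 ≡ 21
107^10 ≡ 78
107^11 ≡ 118
107^22 ≡ 9
107^55 ≡ 120
107^110 ≡ 1
Therefore the multiplicative order of 107 modulo 121 is 110.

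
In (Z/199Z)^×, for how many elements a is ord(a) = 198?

60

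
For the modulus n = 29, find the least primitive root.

2

φ(29) = 29 − 1 = 28 = 2^2 · 7.
g is a primitive root iff g^(28/q) ≢ 1 (mod 29) for each prime q ∈ {2, 7}.
g = 2: 2^14 ≡ 28; 2^4 ≡ 16 — none is 1, so 2 is a primitive root.
So 2 is the smallest generator of (Z/29Z)^×.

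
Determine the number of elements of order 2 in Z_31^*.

1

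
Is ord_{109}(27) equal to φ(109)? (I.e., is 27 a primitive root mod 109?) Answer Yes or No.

φ(109) = 109 − 1 = 108 = 2^2 · 3^3.
It suffices to check that the order of 27 is not a proper divisor of 108: compute 27^(108/q) for q ∈ {2, 3}.
27^54 ≡ 1 (mod 109)  [q = 2: ≡ 1 ✗]
27^36 ≡ 1 (mod 109)  [q = 3: ≡ 1 ✗]
The check at q = 2 fails, so 27 generates a proper subgroup.

No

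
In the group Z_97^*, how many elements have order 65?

0

φ(97) = 97 − 1 = 96 = 2^5 · 3.
Since (Z/97Z)^× is cyclic of order 96, the number of elements of order d is φ(d) when d | 96 and 0 otherwise.
65 does not divide 96, so no element of (Z/97Z)^× has order 65.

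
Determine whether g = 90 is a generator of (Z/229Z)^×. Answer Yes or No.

φ(229) = 229 − 1 = 228 = 2^2 · 3 · 19.
An element g generates (Z/229Z)^× iff g^(228/q) ≢ 1 (mod 229) for each prime q ∈ {2, 3, 19}.
90^114 ≡ 228 (mod 229)  [q = 2: ≢ 1 ✓]
90^76 ≡ 134 (mod 229)  [q = 3: ≢ 1 ✓]
90^12 ≡ 61 (mod 229)  [q = 19: ≢ 1 ✓]
None equal 1, so ord_229(90) = 228: 90 is a primitive root.

Yes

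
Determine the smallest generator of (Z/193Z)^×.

φ(193) = 193 − 1 = 192 = 2^6 · 3.
Test candidates g = 2, 3, … against the prime factors q ∈ {2, 3} of φ(193): g is a generator iff g^(192/q) ≢ 1 for every such q.
g = 2: 2^96 ≡ 1 — hits 1, so not a primitive root.
g = 3: 3^96 ≡ 1 — hits 1, so not a primitive root.
g = 4: 4^96 ≡ 1 — hits 1, so not a primitive root.
g = 5: 5^96 ≡ 192; 5^64 ≡ 84 — none is 1, so 5 is a primitive root.
Hence the least primitive root of 193 is 5.

5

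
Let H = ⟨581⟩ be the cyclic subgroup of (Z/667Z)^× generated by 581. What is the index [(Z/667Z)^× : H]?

By Lagrange's theorem, ord_667(581) divides φ(667) = φ(23·29) = (23−1)·(29−1) = 22·28 = 616 = 2^3 · 7 · 11.
Divisors of 616: 1, 2, 4, 7, 8, 11, 14, 22, 28, 44, 56, 77, 88, 154, 308, 616.
Test each divisor d:
581^1 ≡ 581 (mod 667)
581^2 ≡ 59 (mod 667)
581^4 ≡ 146 (mod 667)
581^7 ≡ 233 (mod 667)
581^8 ≡ 639 (mod 667)
581^11 ≡ 1 (mod 667) ✓
The order of 581 is 11, so the subgroup it generates has 11 elements.
The index is φ(667) / ord(581) = 616 / 11 = 56.

56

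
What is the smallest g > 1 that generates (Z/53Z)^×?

2

φ(53) = 53 − 1 = 52 = 2^2 · 13.
Test candidates g = 2, 3, … against the prime factors q ∈ {2, 13} of φ(53): g is a generator iff g^(52/q) ≢ 1 for every such q.
g = 2: 2^26 ≡ 52; 2^4 ≡ 16 — none is 1, so 2 is a primitive root.
So 2 is the smallest generator of (Z/53Z)^×.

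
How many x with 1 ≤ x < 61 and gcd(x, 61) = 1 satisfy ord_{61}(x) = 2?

φ(61) = 61 − 1 = 60 = 2^2 · 3 · 5.
In a cyclic group of order 60, there are φ(d) elements of order d for each divisor d of 60, and zero for non-divisors.
2 | 60, and φ(2) = 2 − 1 = 1.

1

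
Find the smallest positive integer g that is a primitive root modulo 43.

φ(43) = 43 − 1 = 42 = 2 · 3 · 7.
Test candidates g = 2, 3, … against the prime factors q ∈ {2, 3, 7} of φ(43): g is a generator iff g^(42/q) ≢ 1 for every such q.
g = 2: 2^21 ≡ 42; 2^14 ≡ 1 — hits 1, so not a primitive root.
g = 3: 3^21 ≡ 42; 3^14 ≡ 36; 3^6 ≡ 41 — none is 1, so 3 is a primitive root.
The smallest primitive root modulo 43 is 3.

3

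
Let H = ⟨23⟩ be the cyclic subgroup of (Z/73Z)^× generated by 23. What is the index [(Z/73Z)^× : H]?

2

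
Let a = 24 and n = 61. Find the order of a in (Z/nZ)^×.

The order of 24 must divide φ(61) = 61 − 1 = 60 = 2^2 · 3 · 5.
Divisors of 60: 1, 2, 3, 4, 5, 6, 10, 12, 15, 20, 30, 60.
Test each divisor d:
24^1 ≡ 24 (mod 61)
24^2 ≡ 27 (mod 61)
24^3 ≡ 38 (mod 61)
24^4 ≡ 58 (mod 61)
24^5 ≡ 50 (mod 61)
24^6 ≡ 41 (mod 61)
24^10 ≡ 60 (mod 61)
24^12 ≡ 34 (mod 61)
24^15 ≡ 11 (mod 61)
24^20 ≡ 1 (mod 61) ✓
The smallest such exponent is 20, so the order of 24 is 20.

20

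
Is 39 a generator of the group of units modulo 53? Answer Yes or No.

Yes

φ(53) = 53 − 1 = 52 = 2^2 · 13.
Test 39^(52/q) mod 53 for each prime factor q of 52:
39^26 ≡ 52 (mod 53)  [q = 2: ≢ 1 ✓]
39^4 ≡ 44 (mod 53)  [q = 13: ≢ 1 ✓]
None equal 1, so ord_53(39) = 52: 39 is a primitive root.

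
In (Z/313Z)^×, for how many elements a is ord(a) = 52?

24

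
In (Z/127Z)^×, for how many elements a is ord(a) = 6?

2

φ(127) = 127 − 1 = 126 = 2 · 3^2 · 7.
Since (Z/127Z)^× is cyclic of order 126, the number of elements of order d is φ(d) when d | 126 and 0 otherwise.
6 = 2 · 3 divides 126, and φ(6) = 2.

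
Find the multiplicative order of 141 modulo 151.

150

By Lagrange's theorem, ord_151(141) divides φ(151) = 151 − 1 = 150 = 2 · 3 · 5^2.
Divisors of 150: 1, 2, 3, 5, 6, 10, 15, 25, 30, 50, 75, 150.
Compute 141^d (mod 151) for the divisors d until we hit 1:
141^1 ≡ 141 (mod 151)
141^2 ≡ 100 (mod 151)
141^3 ≡ 57 (mod 151)
141^5 ≡ 113 (mod 151)
141^6 ≡ 78 (mod 151)
141^10 ≡ 85 (mod 151)
141^15 ≡ 92 (mod 151)
141^25 ≡ 119 (mod 151)
141^30 ≡ 8 (mod 151)
141^50 ≡ 118 (mod 151)
141^75 ≡ 150 (mod 151)
141^150 ≡ 1 (mod 151) ✓
Therefore the multiplicative order of 141 modulo 151 is 150.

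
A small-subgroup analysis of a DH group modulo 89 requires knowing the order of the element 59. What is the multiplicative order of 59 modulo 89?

Since 59 ∈ (Z/89Z)^×, its order divides φ(89) = 89 − 1 = 88 = 2^3 · 11.
Divisors of 88: 1, 2, 4, 8, 11, 22, 44, 88.
Check 59^d mod 89 for each divisor in increasing order:
59^1 ≡ 59
59^2 ≡ 10
59^4 ≡ 11
59^8 ≡ 32
59^11 ≡ 12
59^22 ≡ 55
59^44 ≡ 88
59^88 ≡ 1
So ord_89(59) = 88.

88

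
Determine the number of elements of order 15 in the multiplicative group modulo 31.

8

φ(31) = 31 − 1 = 30 = 2 · 3 · 5.
In a cyclic group of order 30, there are φ(d) elements of order d for each divisor d of 30, and zero for non-divisors.
15 = 3 · 5 divides 30, and φ(15) = 8.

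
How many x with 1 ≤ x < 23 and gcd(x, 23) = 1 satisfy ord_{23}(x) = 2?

1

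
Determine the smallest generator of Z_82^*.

7

φ(82) = φ(2)·φ(41) = 1·40 = 40 = 2^3 · 5.
g is a primitive root iff g^(40/q) ≢ 1 (mod 82) for each prime q ∈ {2, 5}.
g = 2: gcd(2, 82) = 2 > 1, not a unit — skip.
g = 3: 3^20 ≡ 81; 3^8 ≡ 1 — hits 1, so not a primitive root.
g = 4: gcd(4, 82) = 2 > 1, not a unit — skip.
g = 5: 5^20 ≡ 1 — hits 1, so not a primitive root.
g = 6: gcd(6, 82) = 2 > 1, not a unit — skip.
g = 7: 7^20 ≡ 81; 7^8 ≡ 37 — none is 1, so 7 is a primitive root.
The smallest primitive root modulo 82 is 7.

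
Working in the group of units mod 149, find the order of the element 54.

ord(54) | φ(149) = 149 − 1 = 148 = 2^2 · 37.
Divisors of 148: 1, 2, 4, 37, 74, 148.
Evaluate successive powers at the divisors of 148:
54^1 ≡ 54 (mod 149)
54^2 ≡ 85 (mod 149)
54^4 ≡ 73 (mod 149)
54^37 ≡ 148 (mod 149)
54^74 ≡ 1 (mod 149) ✓
Therefore the multiplicative order of 54 modulo 149 is 74.

74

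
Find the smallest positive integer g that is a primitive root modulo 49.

φ(49) = φ(7^2) = 7·(7−1) = 42 = 2 · 3 · 7.
g is a primitive root iff g^(42/q) ≢ 1 (mod 49) for each prime q ∈ {2, 3, 7}.
g = 2: 2^21 ≡ 1 — hits 1, so not a primitive root.
g = 3: 3^21 ≡ 48; 3^14 ≡ 30; 3^6 ≡ 43 — none is 1, so 3 is a primitive root.
So 3 is the smallest generator of (Z/49Z)^×.

3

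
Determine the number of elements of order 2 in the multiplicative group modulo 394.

1

φ(394) = φ(2)·φ(197) = 1·196 = 196 = 2^2 · 7^2.
Since (Z/394Z)^× is cyclic of order 196, the number of elements of order d is φ(d) when d | 196 and 0 otherwise.
2 | 196, and φ(2) = 2 − 1 = 1.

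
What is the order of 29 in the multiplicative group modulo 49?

7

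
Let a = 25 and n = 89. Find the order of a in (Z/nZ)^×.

22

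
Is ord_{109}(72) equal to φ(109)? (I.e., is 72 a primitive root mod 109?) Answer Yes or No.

φ(109) = 109 − 1 = 108 = 2^2 · 3^3.
An element g generates (Z/109Z)^× iff g^(108/q) ≢ 1 (mod 109) for each prime q ∈ {2, 3}.
72^54 ≡ 108 (mod 109)  [q = 2: ≢ 1 ✓]
72^36 ≡ 45 (mod 109)  [q = 3: ≢ 1 ✓]
Every test exponent gives a nontrivial residue, hence 72 generates the full group.

Yes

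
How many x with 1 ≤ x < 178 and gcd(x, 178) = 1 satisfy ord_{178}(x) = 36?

0

φ(178) = φ(2)·φ(89) = 1·88 = 88 = 2^3 · 11.
In a cyclic group of order 88, there are φ(d) elements of order d for each divisor d of 88, and zero for non-divisors.
36 does not divide 88, so no element of (Z/178Z)^× has order 36.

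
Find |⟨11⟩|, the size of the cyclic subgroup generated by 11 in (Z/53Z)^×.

26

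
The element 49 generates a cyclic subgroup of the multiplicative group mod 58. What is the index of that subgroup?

4

By Lagrange's theorem, ord_58(49) divides φ(58) = φ(2)·φ(29) = 1·28 = 28 = 2^2 · 7.
Divisors of 28: 1, 2, 4, 7, 14, 28.
Test each divisor d:
49^1 ≡ 49 (mod 58)
49^2 ≡ 23 (mod 58)
49^4 ≡ 7 (mod 58)
49^7 ≡ 1 (mod 58) ✓
Thus |⟨49⟩| = ord(49) = 7.
The index is φ(58) / ord(49) = 28 / 7 = 4.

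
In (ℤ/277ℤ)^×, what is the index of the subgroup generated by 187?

2

By Lagrange's theorem, ord_277(187) divides φ(277) = 277 − 1 = 276 = 2^2 · 3 · 23.
Divisors of 276: 1, 2, 3, 4, 6, 12, 23, 46, 69, 92, 138, 276.
Test each divisor d:
187^1 ≡ 187
187^2 ≡ 67
187^3 ≡ 64
187^4 ≡ 57
187^6 ≡ 218
187^12 ≡ 157
187^23 ≡ 117
187^46 ≡ 116
187^69 ≡ 276
187^92 ≡ 160
187^138 ≡ 1
So ord_277(187) = 138, hence |⟨187⟩| = 138.
Index = |(Z/277Z)^×| / |⟨187⟩| = 276 / 138 = 2.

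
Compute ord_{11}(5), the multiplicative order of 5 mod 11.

5

ord(5) | φ(11) = 11 − 1 = 10 = 2 · 5.
Divisors of 10: 1, 2, 5, 10.
Check 5^d mod 11 for each divisor in increasing order:
5^1 ≡ 5 (mod 11)
5^2 ≡ 3 (mod 11)
5^5 ≡ 1 (mod 11) ✓
Hence ord(5) = 5.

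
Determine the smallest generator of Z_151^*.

6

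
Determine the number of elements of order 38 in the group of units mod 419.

18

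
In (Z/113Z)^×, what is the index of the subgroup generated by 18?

14

The order of 18 must divide φ(113) = 113 − 1 = 112 = 2^4 · 7.
Divisors of 112: 1, 2, 4, 7, 8, 14, 16, 28, 56, 112.
Compute 18^d (mod 113) for the divisors d until we hit 1:
18^1 ≡ 18 (mod 113)
18^2 ≡ 98 (mod 113)
18^4 ≡ 112 (mod 113)
18^7 ≡ 44 (mod 113)
18^8 ≡ 1 (mod 113) ✓
The order of 18 is 8, so the subgroup it generates has 8 elements.
[(Z/113Z)^× : ⟨18⟩] = 112/8 = 14.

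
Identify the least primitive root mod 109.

6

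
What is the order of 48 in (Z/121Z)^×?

55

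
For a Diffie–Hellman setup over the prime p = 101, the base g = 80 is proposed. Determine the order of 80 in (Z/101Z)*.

ord(80) | φ(101) = 101 − 1 = 100 = 2^2 · 5^2.
Divisors of 100: 1, 2, 4, 5, 10, 20, 25, 50, 100.
Test each divisor d:
80^1 ≡ 80 (mod 101)
80^2 ≡ 37 (mod 101)
80^4 ≡ 56 (mod 101)
80^5 ≡ 36 (mod 101)
80^10 ≡ 84 (mod 101)
80^20 ≡ 87 (mod 101)
80^25 ≡ 1 (mod 101) ✓
Hence ord(80) = 25.

25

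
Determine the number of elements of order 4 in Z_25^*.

φ(25) = φ(5^2) = 5·(5−1) = 20 = 2^2 · 5.
Since (Z/25Z)^× is cyclic of order 20, the number of elements of order d is φ(d) when d | 20 and 0 otherwise.
4 = 2^2 divides 20, and φ(4) = 2.

2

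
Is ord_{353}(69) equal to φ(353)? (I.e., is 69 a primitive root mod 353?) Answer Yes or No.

Yes

φ(353) = 353 − 1 = 352 = 2^5 · 11.
It suffices to check that the order of 69 is not a proper divisor of 352: compute 69^(352/q) for q ∈ {2, 11}.
69^176 ≡ 352 (mod 353)  [q = 2: ≢ 1 ✓]
69^32 ≡ 22 (mod 353)  [q = 11: ≢ 1 ✓]
Every test exponent gives a nontrivial residue, hence 69 generates the full group.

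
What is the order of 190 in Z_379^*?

378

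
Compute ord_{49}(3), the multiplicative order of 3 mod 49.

42

Since 3 ∈ (Z/49Z)^×, its order divides φ(49) = φ(7^2) = 7·(7−1) = 42 = 2 · 3 · 7.
Divisors of 42: 1, 2, 3, 6, 7, 14, 21, 42.
Compute 3^d (mod 49) for the divisors d until we hit 1:
3^1 ≡ 3 (mod 49)
3^2 ≡ 9 (mod 49)
3^3 ≡ 27 (mod 49)
3^6 ≡ 43 (mod 49)
3^7 ≡ 31 (mod 49)
3^14 ≡ 30 (mod 49)
3^21 ≡ 48 (mod 49)
3^42 ≡ 1 (mod 49) ✓
Hence ord(3) = 42.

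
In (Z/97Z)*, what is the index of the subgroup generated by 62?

Since 62 ∈ (Z/97Z)^×, its order divides φ(97) = 97 − 1 = 96 = 2^5 · 3.
Divisors of 96: 1, 2, 3, 4, 6, 8, 12, 16, 24, 32, 48, 96.
Evaluate successive powers at the divisors of 96:
62^1 ≡ 62 (mod 97)
62^2 ≡ 61 (mod 97)
62^3 ≡ 96 (mod 97)
62^4 ≡ 35 (mod 97)
62^6 ≡ 1 (mod 97) ✓
So ord_97(62) = 6, hence |⟨62⟩| = 6.
[(Z/97Z)^× : ⟨62⟩] = 96/6 = 16.

16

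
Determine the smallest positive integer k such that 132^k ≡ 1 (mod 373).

372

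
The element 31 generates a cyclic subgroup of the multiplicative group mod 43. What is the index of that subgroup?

Since 31 ∈ (Z/43Z)^×, its order divides φ(43) = 43 − 1 = 42 = 2 · 3 · 7.
Divisors of 42: 1, 2, 3, 6, 7, 14, 21, 42.
Compute 31^d (mod 43) for the divisors d until we hit 1:
31^1 ≡ 31 (mod 43)
31^2 ≡ 15 (mod 43)
31^3 ≡ 35 (mod 43)
31^6 ≡ 21 (mod 43)
31^7 ≡ 6 (mod 43)
31^14 ≡ 36 (mod 43)
31^21 ≡ 1 (mod 43) ✓
So ord_43(31) = 21, hence |⟨31⟩| = 21.
[(Z/43Z)^× : ⟨31⟩] = 42/21 = 2.

2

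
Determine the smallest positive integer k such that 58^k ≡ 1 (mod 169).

The order of 58 must divide φ(169) = φ(13^2) = 13·(13−1) = 156 = 2^2 · 3 · 13.
Divisors of 156: 1, 2, 3, 4, 6, 12, 13, 26, 39, 52, 78, 156.
Compute 58^d (mod 169) for the divisors d until we hit 1:
58^1 ≡ 58 (mod 169)
58^2 ≡ 153 (mod 169)
58^3 ≡ 86 (mod 169)
58^4 ≡ 87 (mod 169)
58^6 ≡ 129 (mod 169)
58^12 ≡ 79 (mod 169)
58^13 ≡ 19 (mod 169)
58^26 ≡ 23 (mod 169)
58^39 ≡ 99 (mod 169)
58^52 ≡ 22 (mod 169)
58^78 ≡ 168 (mod 169)
58^156 ≡ 1 (mod 169) ✓
So ord_169(58) = 156.

156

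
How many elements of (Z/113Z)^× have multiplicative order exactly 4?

2

φ(113) = 113 − 1 = 112 = 2^4 · 7.
Since (Z/113Z)^× is cyclic of order 112, the number of elements of order d is φ(d) when d | 112 and 0 otherwise.
4 = 2^2 divides 112, and φ(4) = 2.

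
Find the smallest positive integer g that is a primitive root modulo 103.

φ(103) = 103 − 1 = 102 = 2 · 3 · 17.
g is a primitive root iff g^(102/q) ≢ 1 (mod 103) for each prime q ∈ {2, 3, 17}.
g = 2: 2^51 ≡ 1 — hits 1, so not a primitive root.
g = 3: 3^51 ≡ 102; 3^34 ≡ 1 — hits 1, so not a primitive root.
g = 4: 4^51 ≡ 1 — hits 1, so not a primitive root.
g = 5: 5^51 ≡ 102; 5^34 ≡ 56; 5^6 ≡ 72 — none is 1, so 5 is a primitive root.
The smallest primitive root modulo 103 is 5.

5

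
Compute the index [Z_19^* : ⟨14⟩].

ord(14) | φ(19) = 19 − 1 = 18 = 2 · 3^2.
Divisors of 18: 1, 2, 3, 6, 9, 18.
Check 14^d mod 19 for each divisor in increasing order:
14^1 ≡ 14 (mod 19)
14^2 ≡ 6 (mod 19)
14^3 ≡ 8 (mod 19)
14^6 ≡ 7 (mod 19)
14^9 ≡ 18 (mod 19)
14^18 ≡ 1 (mod 19) ✓
The order of 14 is 18, so the subgroup it generates has 18 elements.
The index is φ(19) / ord(14) = 18 / 18 = 1.

1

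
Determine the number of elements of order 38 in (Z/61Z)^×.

φ(61) = 61 − 1 = 60 = 2^2 · 3 · 5.
Since (Z/61Z)^× is cyclic of order 60, the number of elements of order d is φ(d) when d | 60 and 0 otherwise.
38 does not divide 60, so no element of (Z/61Z)^× has order 38.

0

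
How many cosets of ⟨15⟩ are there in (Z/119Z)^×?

12

ord(15) | φ(119) = φ(7·17) = (7−1)·(17−1) = 6·16 = 96 = 2^5 · 3.
Divisors of 96: 1, 2, 3, 4, 6, 8, 12, 16, 24, 32, 48, 96.
Check 15^d mod 119 for each divisor in increasing order:
15^1 ≡ 15 (mod 119)
15^2 ≡ 106 (mod 119)
15^3 ≡ 43 (mod 119)
15^4 ≡ 50 (mod 119)
15^6 ≡ 64 (mod 119)
15^8 ≡ 1 (mod 119) ✓
The order of 15 is 8, so the subgroup it generates has 8 elements.
The index is φ(119) / ord(15) = 96 / 8 = 12.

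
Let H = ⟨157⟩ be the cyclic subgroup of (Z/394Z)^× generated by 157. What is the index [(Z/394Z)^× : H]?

The order of 157 must divide φ(394) = φ(2)·φ(197) = 1·196 = 196 = 2^2 · 7^2.
Divisors of 196: 1, 2, 4, 7, 14, 28, 49, 98, 196.
Evaluate successive powers at the divisors of 196:
157^1 ≡ 157 (mod 394)
157^2 ≡ 221 (mod 394)
157^4 ≡ 379 (mod 394)
157^7 ≡ 19 (mod 394)
157^14 ≡ 361 (mod 394)
157^28 ≡ 301 (mod 394)
157^49 ≡ 393 (mod 394)
157^98 ≡ 1 (mod 394) ✓
Thus |⟨157⟩| = ord(157) = 98.
The index is φ(394) / ord(157) = 196 / 98 = 2.

2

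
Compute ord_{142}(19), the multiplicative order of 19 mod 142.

35

The order of 19 must divide φ(142) = φ(2)·φ(71) = 1·70 = 70 = 2 · 5 · 7.
Divisors of 70: 1, 2, 5, 7, 10, 14, 35, 70.
Check 19^d mod 142 for each divisor in increasing order:
19^1 ≡ 19 (mod 142)
19^2 ≡ 77 (mod 142)
19^5 ≡ 45 (mod 142)
19^7 ≡ 57 (mod 142)
19^10 ≡ 37 (mod 142)
19^14 ≡ 125 (mod 142)
19^35 ≡ 1 (mod 142) ✓
Therefore the multiplicative order of 19 modulo 142 is 35.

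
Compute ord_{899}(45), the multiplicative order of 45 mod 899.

105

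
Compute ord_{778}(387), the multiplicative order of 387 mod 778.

388

By Lagrange's theorem, ord_778(387) divides φ(778) = φ(2)·φ(389) = 1·388 = 388 = 2^2 · 97.
Divisors of 388: 1, 2, 4, 97, 194, 388.
Test each divisor d:
387^1 ≡ 387 (mod 778)
387^2 ≡ 393 (mod 778)
387^4 ≡ 405 (mod 778)
387^97 ≡ 663 (mod 778)
387^194 ≡ 777 (mod 778)
387^388 ≡ 1 (mod 778) ✓
Hence ord(387) = 388.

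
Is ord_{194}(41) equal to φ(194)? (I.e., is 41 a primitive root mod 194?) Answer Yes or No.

Yes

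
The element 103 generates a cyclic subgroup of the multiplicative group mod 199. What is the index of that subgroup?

ord(103) | φ(199) = 199 − 1 = 198 = 2 · 3^2 · 11.
Divisors of 198: 1, 2, 3, 6, 9, 11, 18, 22, 33, 66, 99, 198.
Evaluate successive powers at the divisors of 198:
103^1 ≡ 103 (mod 199)
103^2 ≡ 62 (mod 199)
103^3 ≡ 18 (mod 199)
103^6 ≡ 125 (mod 199)
103^9 ≡ 61 (mod 199)
103^11 ≡ 1 (mod 199) ✓
So ord_199(103) = 11, hence |⟨103⟩| = 11.
[(Z/199Z)^× : ⟨103⟩] = 198/11 = 18.

18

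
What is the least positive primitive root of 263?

5

φ(263) = 263 − 1 = 262 = 2 · 131.
Test candidates g = 2, 3, … against the prime factors q ∈ {2, 131} of φ(263): g is a generator iff g^(262/q) ≢ 1 for every such q.
g = 2: 2^131 ≡ 1 — hits 1, so not a primitive root.
g = 3: 3^131 ≡ 1 — hits 1, so not a primitive root.
g = 4: 4^131 ≡ 1 — hits 1, so not a primitive root.
g = 5: 5^131 ≡ 262; 5^2 ≡ 25 — none is 1, so 5 is a primitive root.
So 5 is the smallest generator of (Z/263Z)^×.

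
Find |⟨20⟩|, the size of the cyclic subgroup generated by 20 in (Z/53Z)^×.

52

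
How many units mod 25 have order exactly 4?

φ(25) = φ(5^2) = 5·(5−1) = 20 = 2^2 · 5.
(Z/25Z)^× is cyclic (|G| = 20); a cyclic group of order m has exactly φ(d) elements of each order d | m, and none otherwise.
4 = 2^2 divides 20, and φ(4) = 2.

2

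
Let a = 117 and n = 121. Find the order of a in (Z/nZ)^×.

110

ord(117) | φ(121) = φ(11^2) = 11·(11−1) = 110 = 2 · 5 · 11.
Divisors of 110: 1, 2, 5, 10, 11, 22, 55, 110.
Compute 117^d (mod 121) for the divisors d until we hit 1:
117^1 ≡ 117 (mod 121)
117^2 ≡ 16 (mod 121)
117^5 ≡ 65 (mod 121)
117^10 ≡ 111 (mod 121)
117^11 ≡ 40 (mod 121)
117^22 ≡ 27 (mod 121)
117^55 ≡ 120 (mod 121)
117^110 ≡ 1 (mod 121) ✓
Hence ord(117) = 110.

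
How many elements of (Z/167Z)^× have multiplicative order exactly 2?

1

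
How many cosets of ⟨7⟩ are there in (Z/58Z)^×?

4

ord(7) | φ(58) = φ(2)·φ(29) = 1·28 = 28 = 2^2 · 7.
Divisors of 28: 1, 2, 4, 7, 14, 28.
Evaluate successive powers at the divisors of 28:
7^1 ≡ 7
7^2 ≡ 49
7^4 ≡ 23
7^7 ≡ 1
So ord_58(7) = 7, hence |⟨7⟩| = 7.
The index is φ(58) / ord(7) = 28 / 7 = 4.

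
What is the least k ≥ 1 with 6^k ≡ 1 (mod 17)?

16

Since 6 ∈ (Z/17Z)^×, its order divides φ(17) = 17 − 1 = 16 = 2^4.
Divisors of 16: 1, 2, 4, 8, 16.
Test each divisor d:
6^1 ≡ 6 (mod 17)
6^2 ≡ 2 (mod 17)
6^4 ≡ 4 (mod 17)
6^8 ≡ 16 (mod 17)
6^16 ≡ 1 (mod 17) ✓
Hence ord(6) = 16.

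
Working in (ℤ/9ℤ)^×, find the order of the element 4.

3

By Lagrange's theorem, ord_9(4) divides φ(9) = φ(3^2) = 3·(3−1) = 6 = 2 · 3.
Divisors of 6: 1, 2, 3, 6.
Evaluate successive powers at the divisors of 6:
4^1 ≡ 4 (mod 9)
4^2 ≡ 7 (mod 9)
4^3 ≡ 1 (mod 9) ✓
The smallest such exponent is 3, so the order of 4 is 3.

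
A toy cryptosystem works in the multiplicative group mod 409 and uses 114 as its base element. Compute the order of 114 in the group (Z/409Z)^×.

Since 114 ∈ (Z/409Z)^×, its order divides φ(409) = 409 − 1 = 408 = 2^3 · 3 · 17.
Divisors of 408: 1, 2, 3, 4, 6, 8, 12, 17, 24, 34, 51, 68, 102, 136, 204, 408.
Compute 114^d (mod 409) for the divisors d until we hit 1:
114^1 ≡ 114 (mod 409)
114^2 ≡ 317 (mod 409)
114^3 ≡ 146 (mod 409)
114^4 ≡ 284 (mod 409)
114^6 ≡ 48 (mod 409)
114^8 ≡ 83 (mod 409)
114^12 ≡ 259 (mod 409)
114^17 ≡ 66 (mod 409)
114^24 ≡ 5 (mod 409)
114^34 ≡ 266 (mod 409)
114^51 ≡ 378 (mod 409)
114^68 ≡ 408 (mod 409)
114^102 ≡ 143 (mod 409)
114^136 ≡ 1 (mod 409) ✓
Hence ord(114) = 136.

136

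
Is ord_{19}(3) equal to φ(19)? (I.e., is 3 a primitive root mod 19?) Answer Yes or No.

φ(19) = 19 − 1 = 18 = 2 · 3^2.
Test 3^(18/q) mod 19 for each prime factor q of 18:
3^9 ≡ 18 (mod 19)  [q = 2: ≢ 1 ✓]
3^6 ≡ 7 (mod 19)  [q = 3: ≢ 1 ✓]
Every test exponent gives a nontrivial residue, hence 3 generates the full group.

Yes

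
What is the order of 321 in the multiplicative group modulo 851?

By Lagrange's theorem, ord_851(321) divides φ(851) = φ(23·37) = (23−1)·(37−1) = 22·36 = 792 = 2^3 · 3^2 · 11.
Divisors of 792: 1, 2, 3, 4, 6, 8, 9, 11, 12, 18, 22, 24, 33, 36, 44, 66, 72, 88, 99, 132, 198, 264, 396, 792.
Check 321^d mod 851 for each divisor in increasing order:
321^1 ≡ 321 (mod 851)
321^2 ≡ 70 (mod 851)
321^3 ≡ 344 (mod 851)
321^4 ≡ 645 (mod 851)
321^6 ≡ 47 (mod 851)
321^8 ≡ 737 (mod 851)
321^9 ≡ 850 (mod 851)
321^11 ≡ 781 (mod 851)
321^12 ≡ 507 (mod 851)
321^18 ≡ 1 (mod 851) ✓
Hence ord(321) = 18.

18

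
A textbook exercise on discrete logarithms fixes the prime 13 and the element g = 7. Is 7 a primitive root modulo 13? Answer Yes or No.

Yes

φ(13) = 13 − 1 = 12 = 2^2 · 3.
It suffices to check that the order of 7 is not a proper divisor of 12: compute 7^(12/q) for q ∈ {2, 3}.
7^6 ≡ 12 (mod 13)  [q = 2: ≢ 1 ✓]
7^4 ≡ 9 (mod 13)  [q = 3: ≢ 1 ✓]
All checks pass, so 7 has order 12 and is a primitive root modulo 13.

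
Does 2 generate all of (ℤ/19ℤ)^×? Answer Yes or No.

φ(19) = 19 − 1 = 18 = 2 · 3^2.
Test 2^(18/q) mod 19 for each prime factor q of 18:
2^9 ≡ 18 (mod 19)  [q = 2: ≢ 1 ✓]
2^6 ≡ 7 (mod 19)  [q = 3: ≢ 1 ✓]
All checks pass, so 2 has order 18 and is a primitive root modulo 19.

Yes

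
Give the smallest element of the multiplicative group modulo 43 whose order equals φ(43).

3

φ(43) = 43 − 1 = 42 = 2 · 3 · 7.
g is a primitive root iff g^(42/q) ≢ 1 (mod 43) for each prime q ∈ {2, 3, 7}.
g = 2: 2^21 ≡ 42; 2^14 ≡ 1 — hits 1, so not a primitive root.
g = 3: 3^21 ≡ 42; 3^14 ≡ 36; 3^6 ≡ 41 — none is 1, so 3 is a primitive root.
The smallest primitive root modulo 43 is 3.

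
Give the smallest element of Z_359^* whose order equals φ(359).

φ(359) = 359 − 1 = 358 = 2 · 179.
Test candidates g = 2, 3, … against the prime factors q ∈ {2, 179} of φ(359): g is a generator iff g^(358/q) ≢ 1 for every such q.
g = 2: 2^179 ≡ 1 — hits 1, so not a primitive root.
g = 3: 3^179 ≡ 1 — hits 1, so not a primitive root.
g = 4: 4^179 ≡ 1 — hits 1, so not a primitive root.
g = 5: 5^179 ≡ 1 — hits 1, so not a primitive root.
g = 6: 6^179 ≡ 1 — hits 1, so not a primitive root.
g = 7: 7^179 ≡ 358; 7^2 ≡ 49 — none is 1, so 7 is a primitive root.
So 7 is the smallest generator of (Z/359Z)^×.

7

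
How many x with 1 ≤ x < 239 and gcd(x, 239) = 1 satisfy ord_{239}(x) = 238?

φ(239) = 239 − 1 = 238 = 2 · 7 · 17.
(Z/239Z)^× is cyclic (|G| = 238); a cyclic group of order m has exactly φ(d) elements of each order d | m, and none otherwise.
238 = 2 · 7 · 17 divides 238, and φ(238) = 96.

96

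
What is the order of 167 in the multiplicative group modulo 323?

By Lagrange's theorem, ord_323(167) divides φ(323) = φ(17·19) = (17−1)·(19−1) = 16·18 = 288 = 2^5 · 3^2.
Divisors of 288: 1, 2, 3, 4, 6, 8, 9, 12, 16, 18, 24, 32, 36, 48, 72, 96, 144, 288.
Evaluate successive powers at the divisors of 288:
167^1 ≡ 167 (mod 323)
167^2 ≡ 111 (mod 323)
167^3 ≡ 126 (mod 323)
167^4 ≡ 47 (mod 323)
167^6 ≡ 49 (mod 323)
167^8 ≡ 271 (mod 323)
167^9 ≡ 37 (mod 323)
167^12 ≡ 140 (mod 323)
167^16 ≡ 120 (mod 323)
167^18 ≡ 77 (mod 323)
167^24 ≡ 220 (mod 323)
167^32 ≡ 188 (mod 323)
167^36 ≡ 115 (mod 323)
167^48 ≡ 273 (mod 323)
167^72 ≡ 305 (mod 323)
167^96 ≡ 239 (mod 323)
167^144 ≡ 1 (mod 323) ✓
Therefore the multiplicative order of 167 modulo 323 is 144.

144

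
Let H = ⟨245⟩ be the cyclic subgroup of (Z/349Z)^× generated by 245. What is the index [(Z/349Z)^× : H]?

4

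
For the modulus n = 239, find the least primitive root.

φ(239) = 239 − 1 = 238 = 2 · 7 · 17.
g is a primitive root iff g^(238/q) ≢ 1 (mod 239) for each prime q ∈ {2, 7, 17}.
g = 2: 2^119 ≡ 1 — hits 1, so not a primitive root.
g = 3: 3^119 ≡ 1 — hits 1, so not a primitive root.
g = 4: 4^119 ≡ 1 — hits 1, so not a primitive root.
g = 5: 5^119 ≡ 1 — hits 1, so not a primitive root.
g = 6: 6^119 ≡ 1 — hits 1, so not a primitive root.
g = 7: 7^119 ≡ 238; 7^34 ≡ 24; 7^14 ≡ 211 — none is 1, so 7 is a primitive root.
So 7 is the smallest generator of (Z/239Z)^×.

7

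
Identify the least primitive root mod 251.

φ(251) = 251 − 1 = 250 = 2 · 5^3.
g is a primitive root iff g^(250/q) ≢ 1 (mod 251) for each prime q ∈ {2, 5}.
g = 2: 2^125 ≡ 250; 2^50 ≡ 1 — hits 1, so not a primitive root.
g = 3: 3^125 ≡ 1 — hits 1, so not a primitive root.
g = 4: 4^125 ≡ 1 — hits 1, so not a primitive root.
g = 5: 5^125 ≡ 1 — hits 1, so not a primitive root.
g = 6: 6^125 ≡ 250; 6^50 ≡ 219 — none is 1, so 6 is a primitive root.
So 6 is the smallest generator of (Z/251Z)^×.

6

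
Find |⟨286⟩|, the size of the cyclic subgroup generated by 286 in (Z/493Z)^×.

112

By Lagrange's theorem, ord_493(286) divides φ(493) = φ(17·29) = (17−1)·(29−1) = 16·28 = 448 = 2^6 · 7.
Divisors of 448: 1, 2, 4, 7, 8, 14, 16, 28, 32, 56, 64, 112, 224, 448.
Test each divisor d:
286^1 ≡ 286
286^2 ≡ 451
286^4 ≡ 285
286^7 ≡ 465
286^8 ≡ 373
286^14 ≡ 291
286^16 ≡ 103
286^28 ≡ 378
286^32 ≡ 256
286^56 ≡ 407
286^64 ≡ 460
286^112 ≡ 1
So ord_493(286) = 112.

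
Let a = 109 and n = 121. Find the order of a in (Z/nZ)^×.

22

The order of 109 must divide φ(121) = φ(11^2) = 11·(11−1) = 110 = 2 · 5 · 11.
Divisors of 110: 1, 2, 5, 10, 11, 22, 55, 110.
Test each divisor d:
109^1 ≡ 109 (mod 121)
109^2 ≡ 23 (mod 121)
109^5 ≡ 65 (mod 121)
109^10 ≡ 111 (mod 121)
109^11 ≡ 120 (mod 121)
109^22 ≡ 1 (mod 121) ✓
The smallest such exponent is 22, so the order of 109 is 22.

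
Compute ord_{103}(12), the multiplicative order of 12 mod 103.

By Lagrange's theorem, ord_103(12) divides φ(103) = 103 − 1 = 102 = 2 · 3 · 17.
Divisors of 102: 1, 2, 3, 6, 17, 34, 51, 102.
Test each divisor d:
12^1 ≡ 12 (mod 103)
12^2 ≡ 41 (mod 103)
12^3 ≡ 80 (mod 103)
12^6 ≡ 14 (mod 103)
12^17 ≡ 57 (mod 103)
12^34 ≡ 56 (mod 103)
12^51 ≡ 102 (mod 103)
12^102 ≡ 1 (mod 103) ✓
Hence ord(12) = 102.

102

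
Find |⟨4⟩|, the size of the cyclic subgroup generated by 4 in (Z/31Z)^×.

ord(4) | φ(31) = 31 − 1 = 30 = 2 · 3 · 5.
Divisors of 30: 1, 2, 3, 5, 6, 10, 15, 30.
Test each divisor d:
4^1 ≡ 4 (mod 31)
4^2 ≡ 16 (mod 31)
4^3 ≡ 2 (mod 31)
4^5 ≡ 1 (mod 31) ✓
Hence ord(4) = 5.

5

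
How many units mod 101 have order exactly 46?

0

φ(101) = 101 − 1 = 100 = 2^2 · 5^2.
(Z/101Z)^× is cyclic (|G| = 100); a cyclic group of order m has exactly φ(d) elements of each order d | m, and none otherwise.
46 does not divide 100, so no element of (Z/101Z)^× has order 46.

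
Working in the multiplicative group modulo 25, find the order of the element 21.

5

Since 21 ∈ (Z/25Z)^×, its order divides φ(25) = φ(5^2) = 5·(5−1) = 20 = 2^2 · 5.
Divisors of 20: 1, 2, 4, 5, 10, 20.
Evaluate successive powers at the divisors of 20:
21^1 ≡ 21
21^2 ≡ 16
21^4 ≡ 6
21^5 ≡ 1
So ord_25(21) = 5.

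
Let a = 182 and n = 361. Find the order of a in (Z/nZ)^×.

57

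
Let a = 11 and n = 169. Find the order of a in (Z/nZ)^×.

156

By Lagrange's theorem, ord_169(11) divides φ(169) = φ(13^2) = 13·(13−1) = 156 = 2^2 · 3 · 13.
Divisors of 156: 1, 2, 3, 4, 6, 12, 13, 26, 39, 52, 78, 156.
Compute 11^d (mod 169) for the divisors d until we hit 1:
11^1 ≡ 11 (mod 169)
11^2 ≡ 121 (mod 169)
11^3 ≡ 148 (mod 169)
11^4 ≡ 107 (mod 169)
11^6 ≡ 103 (mod 169)
11^12 ≡ 131 (mod 169)
11^13 ≡ 89 (mod 169)
11^26 ≡ 147 (mod 169)
11^39 ≡ 70 (mod 169)
11^52 ≡ 146 (mod 169)
11^78 ≡ 168 (mod 169)
11^156 ≡ 1 (mod 169) ✓
Therefore the multiplicative order of 11 modulo 169 is 156.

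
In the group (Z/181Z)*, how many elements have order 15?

8

φ(181) = 181 − 1 = 180 = 2^2 · 3^2 · 5.
In a cyclic group of order 180, there are φ(d) elements of order d for each divisor d of 180, and zero for non-divisors.
15 = 3 · 5 divides 180, and φ(15) = 8.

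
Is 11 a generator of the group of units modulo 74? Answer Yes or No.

No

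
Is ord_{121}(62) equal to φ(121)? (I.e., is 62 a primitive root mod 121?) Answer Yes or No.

Yes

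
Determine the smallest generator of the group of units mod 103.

φ(103) = 103 − 1 = 102 = 2 · 3 · 17.
Test candidates g = 2, 3, … against the prime factors q ∈ {2, 3, 17} of φ(103): g is a generator iff g^(102/q) ≢ 1 for every such q.
g = 2: 2^51 ≡ 1 — hits 1, so not a primitive root.
g = 3: 3^51 ≡ 102; 3^34 ≡ 1 — hits 1, so not a primitive root.
g = 4: 4^51 ≡ 1 — hits 1, so not a primitive root.
g = 5: 5^51 ≡ 102; 5^34 ≡ 56; 5^6 ≡ 72 — none is 1, so 5 is a primitive root.
Hence the least primitive root of 103 is 5.

5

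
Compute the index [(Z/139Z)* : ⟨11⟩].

ord(11) | φ(139) = 139 − 1 = 138 = 2 · 3 · 23.
Divisors of 138: 1, 2, 3, 6, 23, 46, 69, 138.
Check 11^d mod 139 for each divisor in increasing order:
11^1 ≡ 11 (mod 139)
11^2 ≡ 121 (mod 139)
11^3 ≡ 80 (mod 139)
11^6 ≡ 6 (mod 139)
11^23 ≡ 42 (mod 139)
11^46 ≡ 96 (mod 139)
11^69 ≡ 1 (mod 139) ✓
The order of 11 is 69, so the subgroup it generates has 69 elements.
[(Z/139Z)^× : ⟨11⟩] = 138/69 = 2.

2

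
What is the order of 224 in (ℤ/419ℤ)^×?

418

ord(224) | φ(419) = 419 − 1 = 418 = 2 · 11 · 19.
Divisors of 418: 1, 2, 11, 19, 22, 38, 209, 418.
Compute 224^d (mod 419) for the divisors d until we hit 1:
224^1 ≡ 224 (mod 419)
224^2 ≡ 315 (mod 419)
224^11 ≡ 171 (mod 419)
224^19 ≡ 406 (mod 419)
224^22 ≡ 330 (mod 419)
224^38 ≡ 169 (mod 419)
224^209 ≡ 418 (mod 419)
224^418 ≡ 1 (mod 419) ✓
Therefore the multiplicative order of 224 modulo 419 is 418.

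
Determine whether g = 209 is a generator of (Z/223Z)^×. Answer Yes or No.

φ(223) = 223 − 1 = 222 = 2 · 3 · 37.
An element g generates (Z/223Z)^× iff g^(222/q) ≢ 1 (mod 223) for each prime q ∈ {2, 3, 37}.
209^111 ≡ 222 (mod 223)  [q = 2: ≢ 1 ✓]
209^74 ≡ 1 (mod 223)  [q = 3: ≡ 1 ✗]
209^6 ≡ 164 (mod 223)  [q = 37: ≢ 1 ✓]
The check at q = 3 fails, so 209 generates a proper subgroup.

No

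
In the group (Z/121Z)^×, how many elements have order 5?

φ(121) = φ(11^2) = 11·(11−1) = 110 = 2 · 5 · 11.
In a cyclic group of order 110, there are φ(d) elements of order d for each divisor d of 110, and zero for non-divisors.
5 | 110, and φ(5) = 5 − 1 = 4.

4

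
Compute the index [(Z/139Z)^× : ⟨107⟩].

ord(107) | φ(139) = 139 − 1 = 138 = 2 · 3 · 23.
Divisors of 138: 1, 2, 3, 6, 23, 46, 69, 138.
Compute 107^d (mod 139) for the divisors d until we hit 1:
107^1 ≡ 107 (mod 139)
107^2 ≡ 51 (mod 139)
107^3 ≡ 36 (mod 139)
107^6 ≡ 45 (mod 139)
107^23 ≡ 96 (mod 139)
107^46 ≡ 42 (mod 139)
107^69 ≡ 1 (mod 139) ✓
Thus |⟨107⟩| = ord(107) = 69.
[(Z/139Z)^× : ⟨107⟩] = 138/69 = 2.

2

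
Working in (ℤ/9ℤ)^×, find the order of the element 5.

6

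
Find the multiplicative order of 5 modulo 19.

By Lagrange's theorem, ord_19(5) divides φ(19) = 19 − 1 = 18 = 2 · 3^2.
Divisors of 18: 1, 2, 3, 6, 9, 18.
Evaluate successive powers at the divisors of 18:
5^1 ≡ 5 (mod 19)
5^2 ≡ 6 (mod 19)
5^3 ≡ 11 (mod 19)
5^6 ≡ 7 (mod 19)
5^9 ≡ 1 (mod 19) ✓
So ord_19(5) = 9.

9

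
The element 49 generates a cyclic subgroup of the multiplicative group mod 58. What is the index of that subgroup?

ord(49) | φ(58) = φ(2)·φ(29) = 1·28 = 28 = 2^2 · 7.
Divisors of 28: 1, 2, 4, 7, 14, 28.
Test each divisor d:
49^1 ≡ 49 (mod 58)
49^2 ≡ 23 (mod 58)
49^4 ≡ 7 (mod 58)
49^7 ≡ 1 (mod 58) ✓
Thus |⟨49⟩| = ord(49) = 7.
[(Z/58Z)^× : ⟨49⟩] = 28/7 = 4.

4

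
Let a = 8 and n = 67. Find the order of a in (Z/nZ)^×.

22

Since 8 ∈ (Z/67Z)^×, its order divides φ(67) = 67 − 1 = 66 = 2 · 3 · 11.
Divisors of 66: 1, 2, 3, 6, 11, 22, 33, 66.
Check 8^d mod 67 for each divisor in increasing order:
8^1 ≡ 8 (mod 67)
8^2 ≡ 64 (mod 67)
8^3 ≡ 43 (mod 67)
8^6 ≡ 40 (mod 67)
8^11 ≡ 66 (mod 67)
8^22 ≡ 1 (mod 67) ✓
Hence ord(8) = 22.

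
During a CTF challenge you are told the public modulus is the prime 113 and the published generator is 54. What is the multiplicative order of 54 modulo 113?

By Lagrange's theorem, ord_113(54) divides φ(113) = 113 − 1 = 112 = 2^4 · 7.
Divisors of 112: 1, 2, 4, 7, 8, 14, 16, 28, 56, 112.
Check 54^d mod 113 for each divisor in increasing order:
54^1 ≡ 54 (mod 113)
54^2 ≡ 91 (mod 113)
54^4 ≡ 32 (mod 113)
54^7 ≡ 65 (mod 113)
54^8 ≡ 7 (mod 113)
54^14 ≡ 44 (mod 113)
54^16 ≡ 49 (mod 113)
54^28 ≡ 15 (mod 113)
54^56 ≡ 112 (mod 113)
54^112 ≡ 1 (mod 113) ✓
The smallest such exponent is 112, so the order of 54 is 112.

112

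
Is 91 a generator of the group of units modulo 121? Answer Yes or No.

No

φ(121) = φ(11^2) = 11·(11−1) = 110 = 2 · 5 · 11.
Test 91^(110/q) mod 121 for each prime factor q of 110:
91^55 ≡ 1 (mod 121)  [q = 2: ≡ 1 ✗]
91^22 ≡ 9 (mod 121)  [q = 5: ≢ 1 ✓]
91^10 ≡ 12 (mod 121)  [q = 11: ≢ 1 ✓]
Since 91^55 ≡ 1, the order of 91 divides 55 < 110, so 91 is not a primitive root.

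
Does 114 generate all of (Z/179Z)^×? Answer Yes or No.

φ(179) = 179 − 1 = 178 = 2 · 89.
114 is a primitive root mod 179 iff 114^(φ(179)/q) ≢ 1 for every prime q | φ(179), i.e. q ∈ {2, 89}.
114^89 ≡ 178 (mod 179)  [q = 2: ≢ 1 ✓]
114^2 ≡ 108 (mod 179)  [q = 89: ≢ 1 ✓]
None equal 1, so ord_179(114) = 178: 114 is a primitive root.

Yes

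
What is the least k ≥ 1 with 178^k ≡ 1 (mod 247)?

The order of 178 must divide φ(247) = φ(13·19) = (13−1)·(19−1) = 12·18 = 216 = 2^3 · 3^3.
Divisors of 216: 1, 2, 3, 4, 6, 8, 9, 12, 18, 24, 27, 36, 54, 72, 108, 216.
Test each divisor d:
178^1 ≡ 178 (mod 247)
178^2 ≡ 68 (mod 247)
178^3 ≡ 1 (mod 247) ✓
Therefore the multiplicative order of 178 modulo 247 is 3.

3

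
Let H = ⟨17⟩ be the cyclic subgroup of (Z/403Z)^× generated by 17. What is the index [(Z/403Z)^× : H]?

Since 17 ∈ (Z/403Z)^×, its order divides φ(403) = φ(13·31) = (13−1)·(31−1) = 12·30 = 360 = 2^3 · 3^2 · 5.
Divisors of 360: 1, 2, 3, 4, 5, 6, 8, 9, 10, 12, 15, 18, 20, 24, 30, 36, 40, 45, 60, 72, 90, 120, 180, 360.
Check 17^d mod 403 for each divisor in increasing order:
17^1 ≡ 17 (mod 403)
17^2 ≡ 289 (mod 403)
17^3 ≡ 77 (mod 403)
17^4 ≡ 100 (mod 403)
17^5 ≡ 88 (mod 403)
17^6 ≡ 287 (mod 403)
17^8 ≡ 328 (mod 403)
17^9 ≡ 337 (mod 403)
17^10 ≡ 87 (mod 403)
17^12 ≡ 157 (mod 403)
17^15 ≡ 402 (mod 403)
17^18 ≡ 326 (mod 403)
17^20 ≡ 315 (mod 403)
17^24 ≡ 66 (mod 403)
17^30 ≡ 1 (mod 403) ✓
Thus |⟨17⟩| = ord(17) = 30.
The index is φ(403) / ord(17) = 360 / 30 = 12.

12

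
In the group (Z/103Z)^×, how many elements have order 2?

φ(103) = 103 − 1 = 102 = 2 · 3 · 17.
(Z/103Z)^× is cyclic (|G| = 102); a cyclic group of order m has exactly φ(d) elements of each order d | m, and none otherwise.
2 | 102, and φ(2) = 2 − 1 = 1.

1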